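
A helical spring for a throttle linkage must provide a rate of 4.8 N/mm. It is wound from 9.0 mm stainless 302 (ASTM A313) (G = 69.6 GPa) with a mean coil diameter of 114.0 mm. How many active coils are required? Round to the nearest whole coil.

N_a = Gd⁴/(8D³k) = (69.6×10³ × 9.0⁴)/(8 × 114.0³ × 4.8)
    = 4.56646e+08 / 5.68913e+07 = 8.027 → 8 coils

8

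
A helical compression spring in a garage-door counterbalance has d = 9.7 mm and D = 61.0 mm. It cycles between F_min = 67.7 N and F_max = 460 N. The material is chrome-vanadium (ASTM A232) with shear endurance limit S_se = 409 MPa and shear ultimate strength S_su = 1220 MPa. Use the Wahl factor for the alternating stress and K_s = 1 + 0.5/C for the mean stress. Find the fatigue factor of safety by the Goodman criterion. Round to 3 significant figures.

C = D/d = 61.0/9.7 = 6.2887; K_W = (4C−1)/(4C−4)+0.615/C = 1.2396; K_s = 1+0.5/C = 1.0795
F_a = (F_max−F_min)/2 = 196.15 N; F_m = (F_max+F_min)/2 = 263.85 N
τ_a = K_W·8F_aD/(πd³) = 1.2396 × 33.384 = 41.384 MPa
τ_m = K_s·8F_mD/(πd³) = 1.0795 × 44.907 = 48.477 MPa
Goodman: 1/n_f = τ_a/S_se + τ_m/S_su = 41.384/409 + 48.477/1220 = 0.10118 + 0.03974 = 0.14092
n_f = 1/0.14092 = 7.096

7.10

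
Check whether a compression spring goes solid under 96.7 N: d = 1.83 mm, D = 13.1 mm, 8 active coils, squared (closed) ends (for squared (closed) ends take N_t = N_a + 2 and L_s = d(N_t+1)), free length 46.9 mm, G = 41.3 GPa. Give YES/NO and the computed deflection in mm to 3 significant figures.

YES, δ = 30.0 mm

k = Gd⁴/(8D³N_a) = (41.3×10³)(1.83⁴)/(8·13.1³·8) = 3.2193 N/mm
N_t = 10; L_s = 1.83·11 = 20.13 mm; δ_solid = L₀ − L_s = 46.9 − 20.13 = 26.77 mm
δ = F/k = 96.7/3.2193 = 30.038 mm
δ ≥ δ_solid → spring goes solid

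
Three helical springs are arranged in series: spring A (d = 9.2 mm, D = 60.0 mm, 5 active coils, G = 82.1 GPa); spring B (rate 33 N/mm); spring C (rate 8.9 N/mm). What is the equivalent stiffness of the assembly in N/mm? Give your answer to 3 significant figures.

6.36 N/mm

k_A = Gd⁴/(8D³N_a) = (82.1×10³)(9.2⁴)/(8·60.0³·5) = 68.074 N/mm
Series: 1/k_eq = 1/68.074 + 1/33 + 1/8.9 = 0.15735; k_eq = 6.3552 N/mm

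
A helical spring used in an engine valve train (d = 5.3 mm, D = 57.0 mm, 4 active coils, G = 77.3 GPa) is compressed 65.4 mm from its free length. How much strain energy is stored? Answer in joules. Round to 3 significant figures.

22.0 J

k = Gd⁴/(8D³N_a) = (77.3×10³)(5.3⁴)/(8·57.0³·4) = 10.292 N/mm
U = ½kδ² = 0.5 × 10.292 × 65.4² = 22011 N·mm = 22.011 J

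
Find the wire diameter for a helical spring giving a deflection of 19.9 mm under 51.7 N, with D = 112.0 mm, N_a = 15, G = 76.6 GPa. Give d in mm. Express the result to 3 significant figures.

Required rate k = F/δ = 51.7/19.9 = 2.598 N/mm
d = (8D³N_a·k / G)^(1/4) = (8·112.0³·15·2.598 / (76.6×10³))^0.25
  = (5718)^0.25 = 8.6958 mm

8.70 mm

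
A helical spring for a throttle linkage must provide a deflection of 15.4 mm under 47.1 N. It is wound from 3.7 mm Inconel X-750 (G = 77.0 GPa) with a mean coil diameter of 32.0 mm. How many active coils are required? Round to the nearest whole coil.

Required rate k = F/δ = 47.1/15.4 = 3.0584 N/mm
N_a = Gd⁴/(8D³k) = (77.0×10³ × 3.7⁴)/(8 × 32.0³ × 3.0584)
    = 1.4431e+07 / 801752 = 18 → 18 coils

18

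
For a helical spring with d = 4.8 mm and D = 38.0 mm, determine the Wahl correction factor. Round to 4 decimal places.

1.1861

C = D/d = 38.0/4.8 = 7.9167
K_W = (4C−1)/(4C−4) + 0.615/C = 30.667/27.667 + 0.0777 = 1.1861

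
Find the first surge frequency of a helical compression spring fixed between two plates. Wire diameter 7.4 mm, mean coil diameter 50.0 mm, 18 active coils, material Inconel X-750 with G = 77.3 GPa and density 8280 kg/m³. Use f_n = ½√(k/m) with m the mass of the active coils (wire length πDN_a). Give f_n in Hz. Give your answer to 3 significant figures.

56.5 Hz

k = Gd⁴/(8D³N_a) = (77.3×10³)(7.4⁴)/(8·50.0³·18) = 12.878 N/mm = 12878 N/m
Wire length L = πDN_a = π·50.0·18 = 2827.4 mm
m = ρ·(πd²/4)·L = 8280 × 43.008×10⁻⁶ m² × 2.8274 m = 1.0069 kg
f_n = ½√(k/m) = 0.5·√(12878/1.0069) = 0.5·√(12790) = 56.546 Hz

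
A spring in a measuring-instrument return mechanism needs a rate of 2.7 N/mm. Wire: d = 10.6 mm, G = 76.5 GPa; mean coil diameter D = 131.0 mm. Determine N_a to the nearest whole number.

20

N_a = Gd⁴/(8D³k) = (76.5×10³ × 10.6⁴)/(8 × 131.0³ × 2.7)
    = 9.65795e+08 / 4.85588e+07 = 19.89 → 20 coils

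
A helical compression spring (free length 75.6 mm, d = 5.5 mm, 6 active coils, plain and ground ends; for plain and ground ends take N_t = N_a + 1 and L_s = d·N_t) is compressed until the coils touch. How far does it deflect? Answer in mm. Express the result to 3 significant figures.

N_t = 7; L_s = 5.5·7 = 38.5 mm
δ_solid = L₀ − L_s = 75.6 − 38.5 = 37.1 mm

37.1 mm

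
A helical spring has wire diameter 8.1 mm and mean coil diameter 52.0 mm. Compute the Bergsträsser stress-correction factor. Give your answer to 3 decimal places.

C = D/d = 52.0/8.1 = 6.4198
K_B = (4C+2)/(4C−3) = 27.679/22.679 = 1.2205

1.220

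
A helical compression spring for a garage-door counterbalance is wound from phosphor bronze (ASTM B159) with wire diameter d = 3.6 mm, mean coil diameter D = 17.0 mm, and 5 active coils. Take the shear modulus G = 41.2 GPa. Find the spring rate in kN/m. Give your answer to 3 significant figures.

35.2 kN/m

k = Gd⁴/(8D³N_a) = (41.2×10³ × 3.6⁴) / (8 × 17.0³ × 5)
  = 6.92002e+06 / 196520 = 35.213 N/mm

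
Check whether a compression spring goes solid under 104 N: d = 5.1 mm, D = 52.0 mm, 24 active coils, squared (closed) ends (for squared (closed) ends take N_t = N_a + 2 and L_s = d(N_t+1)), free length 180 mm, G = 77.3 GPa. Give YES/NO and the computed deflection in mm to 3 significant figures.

k = Gd⁴/(8D³N_a) = (77.3×10³)(5.1⁴)/(8·52.0³·24) = 1.9371 N/mm
N_t = 26; L_s = 5.1·27 = 137.7 mm; δ_solid = L₀ − L_s = 180 − 137.7 = 42.3 mm
δ = F/k = 104/1.9371 = 53.689 mm
δ ≥ δ_solid → spring goes solid

YES, δ = 53.7 mm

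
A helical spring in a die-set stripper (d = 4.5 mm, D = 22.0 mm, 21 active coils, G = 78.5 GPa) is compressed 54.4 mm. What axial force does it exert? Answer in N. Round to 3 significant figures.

k = Gd⁴/(8D³N_a) = (78.5×10³)(4.5⁴)/(8·22.0³·21) = 17.995 N/mm
F = k·δ = 17.995 × 54.4 = 978.91 N

979 N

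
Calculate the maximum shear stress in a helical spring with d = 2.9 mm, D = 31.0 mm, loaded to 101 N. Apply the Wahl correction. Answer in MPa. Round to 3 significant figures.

371 MPa

Spring index C = D/d = 31.0/2.9 = 10.6897
K_W = (4C−1)/(4C−4) + 0.615/C = 41.759/38.759 + 0.0575 = 1.1349
τ₀ = 8FD/(πd³) = 8·101·31.0/(π·2.9³) = 25048/76.62 = 326.91 MPa
τ_max = K·τ₀ = 1.1349 × 326.91 = 371.02 MPa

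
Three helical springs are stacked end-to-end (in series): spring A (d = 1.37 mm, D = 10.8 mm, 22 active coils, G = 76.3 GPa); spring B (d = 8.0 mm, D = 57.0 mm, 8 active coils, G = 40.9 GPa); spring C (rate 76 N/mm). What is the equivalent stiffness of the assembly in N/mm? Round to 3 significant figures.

k_A = Gd⁴/(8D³N_a) = (76.3×10³)(1.37⁴)/(8·10.8³·22) = 1.2123 N/mm
k_B = Gd⁴/(8D³N_a) = (40.9×10³)(8.0⁴)/(8·57.0³·8) = 14.134 N/mm
Series: 1/k_eq = 1/1.2123 + 1/14.134 + 1/76 = 0.90876; k_eq = 1.1004 N/mm

1.10 N/mm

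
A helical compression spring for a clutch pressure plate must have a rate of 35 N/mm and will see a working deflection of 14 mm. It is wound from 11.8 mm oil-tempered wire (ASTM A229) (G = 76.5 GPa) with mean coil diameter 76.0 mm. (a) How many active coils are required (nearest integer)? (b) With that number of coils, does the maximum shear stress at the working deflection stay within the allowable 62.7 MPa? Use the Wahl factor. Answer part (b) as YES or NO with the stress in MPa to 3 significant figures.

(a) 12 coils; (b) NO, τ_max = 71.6 MPa

N_a = Gd⁴/(8D³k) = (76.5×10³)(11.8⁴)/(8·76.0³·35) = 12.07 → N_a = 12
Actual rate k = Gd⁴/(8D³·12) = 35.195 N/mm
Working load F = kδ = 35.195·14 = 492.73 N
C = 76.0/11.8 = 6.4407; K_W = (4C−1)/(4C−4)+0.615/C = 1.2333
τ_max = K_W·8FD/(πd³) = 1.2333·58.038 = 71.581 MPa
τ_max > 62.7 MPa → exceeds allowable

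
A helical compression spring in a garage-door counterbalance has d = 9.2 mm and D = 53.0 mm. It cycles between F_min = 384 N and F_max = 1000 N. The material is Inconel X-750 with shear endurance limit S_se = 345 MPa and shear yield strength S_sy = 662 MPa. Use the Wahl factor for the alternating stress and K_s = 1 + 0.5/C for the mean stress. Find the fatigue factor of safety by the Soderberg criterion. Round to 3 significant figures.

2.55

C = D/d = 53.0/9.2 = 5.7609; K_W = (4C−1)/(4C−4)+0.615/C = 1.2643; K_s = 1+0.5/C = 1.0868
F_a = (F_max−F_min)/2 = 308 N; F_m = (F_max+F_min)/2 = 692 N
τ_a = K_W·8F_aD/(πd³) = 1.2643 × 53.383 = 67.492 MPa
τ_m = K_s·8F_mD/(πd³) = 1.0868 × 119.94 = 130.35 MPa
Soderberg: 1/n_f = τ_a/S_se + τ_m/S_sy = 67.492/345 + 130.35/662 = 0.19563 + 0.19690 = 0.39253
n_f = 1/0.39253 = 2.548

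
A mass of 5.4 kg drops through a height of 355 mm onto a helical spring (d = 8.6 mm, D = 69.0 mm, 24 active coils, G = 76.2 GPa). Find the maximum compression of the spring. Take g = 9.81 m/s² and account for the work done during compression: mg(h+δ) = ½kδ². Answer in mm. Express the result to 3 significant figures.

k = Gd⁴/(8D³N_a) = (76.2×10³)(8.6⁴)/(8·69.0³·24) = 6.6085 N/mm
W = mg = 5.4 × 9.81 = 52.974 N
½kδ² − Wδ − Wh = 0 → δ = (W + √(W² + 2kWh))/k
δ = (52.974 + √(2806.2 + 248554))/6.6085 = (52.974 + 501.36)/6.6085 = 83.882 mm

83.9 mm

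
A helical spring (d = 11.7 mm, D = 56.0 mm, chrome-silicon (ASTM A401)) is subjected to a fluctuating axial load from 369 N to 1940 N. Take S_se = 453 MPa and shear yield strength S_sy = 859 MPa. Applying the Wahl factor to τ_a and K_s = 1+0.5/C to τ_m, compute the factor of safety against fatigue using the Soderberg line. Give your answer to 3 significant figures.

2.97

C = D/d = 56.0/11.7 = 4.7863; K_W = (4C−1)/(4C−4)+0.615/C = 1.3266; K_s = 1+0.5/C = 1.1045
F_a = (F_max−F_min)/2 = 785.5 N; F_m = (F_max+F_min)/2 = 1154.5 N
τ_a = K_W·8F_aD/(πd³) = 1.3266 × 69.939 = 92.779 MPa
τ_m = K_s·8F_mD/(πd³) = 1.1045 × 102.79 = 113.53 MPa
Soderberg: 1/n_f = τ_a/S_se + τ_m/S_sy = 92.779/453 + 113.53/859 = 0.20481 + 0.13217 = 0.33698
n_f = 1/0.33698 = 2.968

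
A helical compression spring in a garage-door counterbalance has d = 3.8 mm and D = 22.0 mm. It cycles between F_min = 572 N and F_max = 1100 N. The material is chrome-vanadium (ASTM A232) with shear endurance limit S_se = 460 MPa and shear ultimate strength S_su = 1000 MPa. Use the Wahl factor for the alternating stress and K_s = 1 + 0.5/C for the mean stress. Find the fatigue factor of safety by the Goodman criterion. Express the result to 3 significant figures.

C = D/d = 22.0/3.8 = 5.7895; K_W = (4C−1)/(4C−4)+0.615/C = 1.2628; K_s = 1+0.5/C = 1.0864
F_a = (F_max−F_min)/2 = 264 N; F_m = (F_max+F_min)/2 = 836 N
τ_a = K_W·8F_aD/(πd³) = 1.2628 × 269.54 = 340.37 MPa
τ_m = K_s·8F_mD/(πd³) = 1.0864 × 853.53 = 927.24 MPa
Goodman: 1/n_f = τ_a/S_se + τ_m/S_su = 340.37/460 + 927.24/1000 = 0.73995 + 0.92724 = 1.6672
n_f = 1/1.6672 = 0.5998

0.600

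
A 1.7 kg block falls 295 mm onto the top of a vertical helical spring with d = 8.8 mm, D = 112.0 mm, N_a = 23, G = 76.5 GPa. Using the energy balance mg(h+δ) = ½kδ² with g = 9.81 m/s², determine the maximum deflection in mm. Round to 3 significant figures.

84.4 mm

k = Gd⁴/(8D³N_a) = (76.5×10³)(8.8⁴)/(8·112.0³·23) = 1.7747 N/mm
W = mg = 1.7 × 9.81 = 16.677 N
½kδ² − Wδ − Wh = 0 → δ = (W + √(W² + 2kWh))/k
δ = (16.677 + √(278.12 + 17461.8))/1.7747 = (16.677 + 133.19)/1.7747 = 84.448 mm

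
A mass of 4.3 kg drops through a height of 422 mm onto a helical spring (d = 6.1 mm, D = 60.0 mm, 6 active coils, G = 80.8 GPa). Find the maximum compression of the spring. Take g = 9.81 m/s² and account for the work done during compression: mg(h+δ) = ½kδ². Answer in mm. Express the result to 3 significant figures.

k = Gd⁴/(8D³N_a) = (80.8×10³)(6.1⁴)/(8·60.0³·6) = 10.79 N/mm
W = mg = 4.3 × 9.81 = 42.183 N
½kδ² − Wδ − Wh = 0 → δ = (W + √(W² + 2kWh))/k
δ = (42.183 + √(1779.4 + 384163))/10.79 = (42.183 + 621.24)/10.79 = 61.483 mm

61.5 mm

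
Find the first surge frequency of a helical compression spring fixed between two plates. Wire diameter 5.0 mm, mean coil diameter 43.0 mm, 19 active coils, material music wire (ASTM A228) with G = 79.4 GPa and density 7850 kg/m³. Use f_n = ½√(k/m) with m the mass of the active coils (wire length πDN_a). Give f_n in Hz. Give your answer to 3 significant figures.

k = Gd⁴/(8D³N_a) = (79.4×10³)(5.0⁴)/(8·43.0³·19) = 4.1063 N/mm = 4106.3 N/m
Wire length L = πDN_a = π·43.0·19 = 2566.7 mm
m = ρ·(πd²/4)·L = 7850 × 19.635×10⁻⁶ m² × 2.5667 m = 0.39561 kg
f_n = ½√(k/m) = 0.5·√(4106.3/0.39561) = 0.5·√(10380) = 50.94 Hz

50.9 Hz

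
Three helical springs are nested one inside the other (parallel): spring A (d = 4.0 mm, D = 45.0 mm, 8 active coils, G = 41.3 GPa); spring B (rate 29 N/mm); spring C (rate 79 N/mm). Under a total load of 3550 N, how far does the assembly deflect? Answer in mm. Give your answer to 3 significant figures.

32.3 mm

k_A = Gd⁴/(8D³N_a) = (41.3×10³)(4.0⁴)/(8·45.0³·8) = 1.8129 N/mm
Parallel: k_eq = 1.8129 + 29 + 79 = 109.81 N/mm
δ = F/k_eq = 3550/109.81 = 32.328 mm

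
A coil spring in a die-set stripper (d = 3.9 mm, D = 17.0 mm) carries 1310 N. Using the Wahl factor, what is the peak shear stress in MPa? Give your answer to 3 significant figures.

Spring index C = D/d = 17.0/3.9 = 4.3590
K_W = (4C−1)/(4C−4) + 0.615/C = 16.436/13.436 + 0.1411 = 1.3644
τ₀ = 8FD/(πd³) = 8·1310·17.0/(π·3.9³) = 178160/186.36 = 956.02 MPa
τ_max = K·τ₀ = 1.3644 × 956.02 = 1304.4 MPa

1300 MPa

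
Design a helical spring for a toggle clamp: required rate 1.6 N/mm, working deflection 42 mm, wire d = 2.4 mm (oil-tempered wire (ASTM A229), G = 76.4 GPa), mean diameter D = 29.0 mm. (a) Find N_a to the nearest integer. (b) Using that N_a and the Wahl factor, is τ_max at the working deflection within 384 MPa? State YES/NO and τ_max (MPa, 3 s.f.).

N_a = Gd⁴/(8D³k) = (76.4×10³)(2.4⁴)/(8·29.0³·1.6) = 8.12 → N_a = 8
Actual rate k = Gd⁴/(8D³·8) = 1.6239 N/mm
Working load F = kδ = 1.6239·42 = 68.205 N
C = 29.0/2.4 = 12.0833; K_W = (4C−1)/(4C−4)+0.615/C = 1.1186
τ_max = K_W·8FD/(πd³) = 1.1186·364.35 = 407.55 MPa
τ_max > 384 MPa → exceeds allowable

(a) 8 coils; (b) NO, τ_max = 408 MPa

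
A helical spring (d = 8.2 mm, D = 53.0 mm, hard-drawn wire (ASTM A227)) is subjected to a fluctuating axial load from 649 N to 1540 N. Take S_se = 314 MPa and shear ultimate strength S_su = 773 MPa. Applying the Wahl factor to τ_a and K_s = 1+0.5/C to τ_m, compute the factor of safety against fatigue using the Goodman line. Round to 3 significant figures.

C = D/d = 53.0/8.2 = 6.4634; K_W = (4C−1)/(4C−4)+0.615/C = 1.2324; K_s = 1+0.5/C = 1.0774
F_a = (F_max−F_min)/2 = 445.5 N; F_m = (F_max+F_min)/2 = 1094.5 N
τ_a = K_W·8F_aD/(πd³) = 1.2324 × 109.05 = 134.4 MPa
τ_m = K_s·8F_mD/(πd³) = 1.0774 × 267.91 = 288.64 MPa
Goodman: 1/n_f = τ_a/S_se + τ_m/S_su = 134.4/314 + 288.64/773 = 0.42801 + 0.37340 = 0.80141
n_f = 1/0.80141 = 1.248

1.25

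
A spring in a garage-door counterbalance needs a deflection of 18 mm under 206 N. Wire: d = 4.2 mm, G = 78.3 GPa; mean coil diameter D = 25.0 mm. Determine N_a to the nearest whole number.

17

Required rate k = F/δ = 206/18 = 11.444 N/mm
N_a = Gd⁴/(8D³k) = (78.3×10³ × 4.2⁴)/(8 × 25.0³ × 11.444)
    = 2.43646e+07 / 1.43056e+06 = 17.03 → 17 coils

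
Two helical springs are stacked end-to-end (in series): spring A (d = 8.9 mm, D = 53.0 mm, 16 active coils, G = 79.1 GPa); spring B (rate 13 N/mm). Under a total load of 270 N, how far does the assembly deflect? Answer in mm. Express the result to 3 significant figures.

k_A = Gd⁴/(8D³N_a) = (79.1×10³)(8.9⁴)/(8·53.0³·16) = 26.043 N/mm
Series: 1/k_eq = 1/26.043 + 1/13 = 0.11532; k_eq = 8.6715 N/mm
δ = F/k_eq = 270/8.6715 = 31.137 mm

31.1 mm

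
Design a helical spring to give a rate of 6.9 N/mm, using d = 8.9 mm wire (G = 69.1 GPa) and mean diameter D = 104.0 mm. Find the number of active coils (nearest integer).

7

N_a = Gd⁴/(8D³k) = (69.1×10³ × 8.9⁴)/(8 × 104.0³ × 6.9)
    = 4.33549e+08 / 6.20925e+07 = 6.982 → 7 coils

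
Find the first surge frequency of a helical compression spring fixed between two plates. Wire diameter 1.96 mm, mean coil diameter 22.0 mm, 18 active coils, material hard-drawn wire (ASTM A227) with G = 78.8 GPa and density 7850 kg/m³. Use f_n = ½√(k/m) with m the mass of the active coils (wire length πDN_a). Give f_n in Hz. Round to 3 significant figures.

80.2 Hz

k = Gd⁴/(8D³N_a) = (78.8×10³)(1.96⁴)/(8·22.0³·18) = 0.75844 N/mm = 758.44 N/m
Wire length L = πDN_a = π·22.0·18 = 1244.1 mm
m = ρ·(πd²/4)·L = 7850 × 3.0172×10⁻⁶ m² × 1.2441 m = 0.029466 kg
f_n = ½√(k/m) = 0.5·√(758.44/0.029466) = 0.5·√(25740) = 80.218 Hz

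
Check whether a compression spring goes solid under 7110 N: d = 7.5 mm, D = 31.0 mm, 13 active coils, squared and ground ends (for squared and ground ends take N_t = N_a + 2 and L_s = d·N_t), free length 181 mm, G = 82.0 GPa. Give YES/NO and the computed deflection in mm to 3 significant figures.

YES, δ = 84.9 mm

k = Gd⁴/(8D³N_a) = (82.0×10³)(7.5⁴)/(8·31.0³·13) = 83.741 N/mm
N_t = 15; L_s = 7.5·15 = 112.5 mm; δ_solid = L₀ − L_s = 181 − 112.5 = 68.5 mm
δ = F/k = 7110/83.741 = 84.904 mm
δ ≥ δ_solid → spring goes solid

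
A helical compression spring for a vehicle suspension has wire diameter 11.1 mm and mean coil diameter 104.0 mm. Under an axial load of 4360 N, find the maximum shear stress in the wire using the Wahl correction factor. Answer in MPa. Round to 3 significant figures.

975 MPa

Spring index C = D/d = 104.0/11.1 = 9.3694
K_W = (4C−1)/(4C−4) + 0.615/C = 36.477/33.477 + 0.0656 = 1.1553
τ₀ = 8FD/(πd³) = 8·4360·104.0/(π·11.1³) = 3.62752e+06/4296.5 = 844.29 MPa
τ_max = K·τ₀ = 1.1553 × 844.29 = 975.37 MPa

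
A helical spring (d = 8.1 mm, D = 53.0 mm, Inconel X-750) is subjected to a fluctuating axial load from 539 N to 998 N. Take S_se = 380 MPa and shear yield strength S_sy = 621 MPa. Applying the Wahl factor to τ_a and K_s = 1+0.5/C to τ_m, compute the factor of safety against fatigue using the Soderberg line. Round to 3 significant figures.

1.90

C = D/d = 53.0/8.1 = 6.5432; K_W = (4C−1)/(4C−4)+0.615/C = 1.2293; K_s = 1+0.5/C = 1.0764
F_a = (F_max−F_min)/2 = 229.5 N; F_m = (F_max+F_min)/2 = 768.5 N
τ_a = K_W·8F_aD/(πd³) = 1.2293 × 58.283 = 71.647 MPa
τ_m = K_s·8F_mD/(πd³) = 1.0764 × 195.17 = 210.08 MPa
Soderberg: 1/n_f = τ_a/S_se + τ_m/S_sy = 71.647/380 + 210.08/621 = 0.18854 + 0.33829 = 0.52684
n_f = 1/0.52684 = 1.898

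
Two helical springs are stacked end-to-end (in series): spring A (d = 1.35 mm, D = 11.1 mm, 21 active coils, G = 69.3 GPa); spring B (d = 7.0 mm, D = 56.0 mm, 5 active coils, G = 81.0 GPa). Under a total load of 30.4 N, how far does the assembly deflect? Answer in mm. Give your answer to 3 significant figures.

31.4 mm

k_A = Gd⁴/(8D³N_a) = (69.3×10³)(1.35⁴)/(8·11.1³·21) = 1.0018 N/mm
k_B = Gd⁴/(8D³N_a) = (81.0×10³)(7.0⁴)/(8·56.0³·5) = 27.686 N/mm
Series: 1/k_eq = 1/1.0018 + 1/27.686 = 1.0343; k_eq = 0.96684 N/mm
δ = F/k_eq = 30.4/0.96684 = 31.443 mm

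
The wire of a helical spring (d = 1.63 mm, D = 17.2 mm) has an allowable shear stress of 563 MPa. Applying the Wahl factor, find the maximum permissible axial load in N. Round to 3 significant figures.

49.0 N

C = D/d = 17.2/1.63 = 10.5521
K_W = (4C−1)/(4C−4) + 0.615/C = 41.209/38.209 + 0.0583 = 1.1368
τ_max = K·8FD/(πd³) → F_max = τ_allow·πd³/(8DK)
F_max = 563·π·1.63³/(8·17.2·1.1368) = 7659.9/156.42 = 48.969 N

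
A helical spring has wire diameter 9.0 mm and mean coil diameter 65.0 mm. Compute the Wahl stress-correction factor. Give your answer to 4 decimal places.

C = D/d = 65.0/9.0 = 7.2222
K_W = (4C−1)/(4C−4) + 0.615/C = 27.889/24.889 + 0.0852 = 1.2057

1.2057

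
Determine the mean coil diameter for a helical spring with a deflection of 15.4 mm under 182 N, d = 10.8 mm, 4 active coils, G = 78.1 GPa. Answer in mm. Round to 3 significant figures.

141 mm

Required rate k = F/δ = 182/15.4 = 11.818 N/mm
D = (Gd⁴/(8N_a·k))^(1/3) = (78.1×10³·10.8⁴/(8·4·11.818))^(1/3)
  = (2.80961e+06)^(1/3) = 141.1070 mm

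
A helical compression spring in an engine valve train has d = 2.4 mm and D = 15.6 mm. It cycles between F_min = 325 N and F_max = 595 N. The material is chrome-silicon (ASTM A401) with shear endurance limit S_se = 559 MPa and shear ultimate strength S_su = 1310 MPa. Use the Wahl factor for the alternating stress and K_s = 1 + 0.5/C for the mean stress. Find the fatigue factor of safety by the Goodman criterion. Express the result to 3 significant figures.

0.515

C = D/d = 15.6/2.4 = 6.5000; K_W = (4C−1)/(4C−4)+0.615/C = 1.2310; K_s = 1+0.5/C = 1.0769
F_a = (F_max−F_min)/2 = 135 N; F_m = (F_max+F_min)/2 = 460 N
τ_a = K_W·8F_aD/(πd³) = 1.2310 × 387.94 = 477.55 MPa
τ_m = K_s·8F_mD/(πd³) = 1.0769 × 1321.9 = 1423.6 MPa
Goodman: 1/n_f = τ_a/S_se + τ_m/S_su = 477.55/559 + 1423.6/1310 = 0.85429 + 1.08668 = 1.941
n_f = 1/1.941 = 0.5152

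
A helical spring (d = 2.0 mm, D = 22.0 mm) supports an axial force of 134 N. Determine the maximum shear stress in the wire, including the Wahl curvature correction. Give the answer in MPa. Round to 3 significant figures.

Spring index C = D/d = 22.0/2.0 = 11.0000
K_W = (4C−1)/(4C−4) + 0.615/C = 43.000/40.000 + 0.0559 = 1.1309
τ₀ = 8FD/(πd³) = 8·134·22.0/(π·2.0³) = 23584/25.133 = 938.38 MPa
τ_max = K·τ₀ = 1.1309 × 938.38 = 1061.2 MPa

1060 MPa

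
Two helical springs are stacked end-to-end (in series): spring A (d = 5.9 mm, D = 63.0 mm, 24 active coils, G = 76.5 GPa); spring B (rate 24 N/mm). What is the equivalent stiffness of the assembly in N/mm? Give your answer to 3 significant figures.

1.79 N/mm

k_A = Gd⁴/(8D³N_a) = (76.5×10³)(5.9⁴)/(8·63.0³·24) = 1.9308 N/mm
Series: 1/k_eq = 1/1.9308 + 1/24 = 0.55958; k_eq = 1.7871 N/mm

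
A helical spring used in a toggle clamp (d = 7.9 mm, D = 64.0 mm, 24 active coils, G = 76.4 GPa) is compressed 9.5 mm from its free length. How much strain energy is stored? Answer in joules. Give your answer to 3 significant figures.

0.267 J

k = Gd⁴/(8D³N_a) = (76.4×10³)(7.9⁴)/(8·64.0³·24) = 5.9124 N/mm
U = ½kδ² = 0.5 × 5.9124 × 9.5² = 266.8 N·mm = 0.2668 J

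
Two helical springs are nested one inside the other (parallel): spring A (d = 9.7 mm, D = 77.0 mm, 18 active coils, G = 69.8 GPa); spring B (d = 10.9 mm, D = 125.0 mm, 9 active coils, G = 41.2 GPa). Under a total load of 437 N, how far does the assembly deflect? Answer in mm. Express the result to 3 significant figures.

k_A = Gd⁴/(8D³N_a) = (69.8×10³)(9.7⁴)/(8·77.0³·18) = 9.3996 N/mm
k_B = Gd⁴/(8D³N_a) = (41.2×10³)(10.9⁴)/(8·125.0³·9) = 4.1356 N/mm
Parallel: k_eq = 9.3996 + 4.1356 = 13.535 N/mm
δ = F/k_eq = 437/13.535 = 32.286 mm

32.3 mm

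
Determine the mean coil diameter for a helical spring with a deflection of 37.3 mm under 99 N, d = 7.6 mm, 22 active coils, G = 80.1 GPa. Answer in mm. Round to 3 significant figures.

Required rate k = F/δ = 99/37.3 = 2.6542 N/mm
D = (Gd⁴/(8N_a·k))^(1/3) = (80.1×10³·7.6⁴/(8·22·2.6542))^(1/3)
  = (572068)^(1/3) = 83.0136 mm

83.0 mm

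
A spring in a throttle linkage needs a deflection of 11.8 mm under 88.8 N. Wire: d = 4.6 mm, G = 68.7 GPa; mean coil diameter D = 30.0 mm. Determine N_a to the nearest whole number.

Required rate k = F/δ = 88.8/11.8 = 7.5254 N/mm
N_a = Gd⁴/(8D³k) = (68.7×10³ × 4.6⁴)/(8 × 30.0³ × 7.5254)
    = 3.07601e+07 / 1.62549e+06 = 18.92 → 19 coils

19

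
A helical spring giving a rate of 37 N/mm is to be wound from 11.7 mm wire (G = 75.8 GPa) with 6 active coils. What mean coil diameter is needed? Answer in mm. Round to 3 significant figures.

92.8 mm

D = (Gd⁴/(8N_a·k))^(1/3) = (75.8×10³·11.7⁴/(8·6·37))^(1/3)
  = (799778)^(1/3) = 92.8232 mm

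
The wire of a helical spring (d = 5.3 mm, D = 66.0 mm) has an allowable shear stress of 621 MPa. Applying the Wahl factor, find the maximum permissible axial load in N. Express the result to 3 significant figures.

C = D/d = 66.0/5.3 = 12.4528
K_W = (4C−1)/(4C−4) + 0.615/C = 48.811/45.811 + 0.0494 = 1.1149
τ_max = K·8FD/(πd³) → F_max = τ_allow·πd³/(8DK)
F_max = 621·π·5.3³/(8·66.0·1.1149) = 2.9045e+05/588.65 = 493.41 N

493 N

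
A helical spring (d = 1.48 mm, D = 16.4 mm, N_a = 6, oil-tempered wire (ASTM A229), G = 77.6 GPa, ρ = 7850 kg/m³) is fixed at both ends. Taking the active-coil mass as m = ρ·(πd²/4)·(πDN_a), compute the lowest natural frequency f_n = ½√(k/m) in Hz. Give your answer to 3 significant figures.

k = Gd⁴/(8D³N_a) = (77.6×10³)(1.48⁴)/(8·16.4³·6) = 1.7585 N/mm = 1758.5 N/m
Wire length L = πDN_a = π·16.4·6 = 309.13 mm
m = ρ·(πd²/4)·L = 7850 × 1.7203×10⁻⁶ m² × 0.30913 m = 0.0041747 kg
f_n = ½√(k/m) = 0.5·√(1758.5/0.0041747) = 0.5·√(4.2122e+05) = 324.51 Hz

325 Hz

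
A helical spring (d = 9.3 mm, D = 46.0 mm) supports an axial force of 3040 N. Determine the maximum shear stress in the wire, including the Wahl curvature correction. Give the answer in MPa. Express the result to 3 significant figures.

Spring index C = D/d = 46.0/9.3 = 4.9462
K_W = (4C−1)/(4C−4) + 0.615/C = 18.785/15.785 + 0.1243 = 1.3144
τ₀ = 8FD/(πd³) = 8·3040·46.0/(π·9.3³) = 1.11872e+06/2527 = 442.71 MPa
τ_max = K·τ₀ = 1.3144 × 442.71 = 581.9 MPa

582 MPa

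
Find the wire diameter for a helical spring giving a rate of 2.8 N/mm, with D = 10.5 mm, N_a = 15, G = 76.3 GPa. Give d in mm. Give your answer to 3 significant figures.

d = (8D³N_a·k / G)^(1/4) = (8·10.5³·15·2.8 / (76.3×10³))^0.25
  = (5.0978)^0.25 = 1.5026 mm

1.50 mm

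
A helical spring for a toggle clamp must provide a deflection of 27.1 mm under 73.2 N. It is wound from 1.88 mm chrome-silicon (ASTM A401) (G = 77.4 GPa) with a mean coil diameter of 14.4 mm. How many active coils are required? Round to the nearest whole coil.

Required rate k = F/δ = 73.2/27.1 = 2.7011 N/mm
N_a = Gd⁴/(8D³k) = (77.4×10³ × 1.88⁴)/(8 × 14.4³ × 2.7011)
    = 966880 / 64523.7 = 14.98 → 15 coils

15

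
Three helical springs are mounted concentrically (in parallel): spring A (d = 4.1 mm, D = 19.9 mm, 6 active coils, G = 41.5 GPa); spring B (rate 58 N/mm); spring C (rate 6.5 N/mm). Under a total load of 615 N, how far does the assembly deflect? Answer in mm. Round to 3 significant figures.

k_A = Gd⁴/(8D³N_a) = (41.5×10³)(4.1⁴)/(8·19.9³·6) = 31.002 N/mm
Parallel: k_eq = 31.002 + 58 + 6.5 = 95.502 N/mm
δ = F/k_eq = 615/95.502 = 6.4397 mm

6.44 mm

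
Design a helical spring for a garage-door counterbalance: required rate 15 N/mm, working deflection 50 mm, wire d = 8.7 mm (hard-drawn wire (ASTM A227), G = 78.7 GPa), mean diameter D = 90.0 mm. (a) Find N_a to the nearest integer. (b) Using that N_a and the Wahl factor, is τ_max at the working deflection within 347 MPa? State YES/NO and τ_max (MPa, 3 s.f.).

(a) 5 coils; (b) YES, τ_max = 307 MPa

N_a = Gd⁴/(8D³k) = (78.7×10³)(8.7⁴)/(8·90.0³·15) = 5.154 → N_a = 5
Actual rate k = Gd⁴/(8D³·5) = 15.462 N/mm
Working load F = kδ = 15.462·50 = 773.1 N
C = 90.0/8.7 = 10.3448; K_W = (4C−1)/(4C−4)+0.615/C = 1.1397
τ_max = K_W·8FD/(πd³) = 1.1397·269.07 = 306.66 MPa
τ_max ≤ 347 MPa → acceptable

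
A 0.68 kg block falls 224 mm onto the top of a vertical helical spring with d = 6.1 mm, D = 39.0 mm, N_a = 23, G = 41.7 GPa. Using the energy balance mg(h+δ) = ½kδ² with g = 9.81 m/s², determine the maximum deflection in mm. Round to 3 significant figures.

k = Gd⁴/(8D³N_a) = (41.7×10³)(6.1⁴)/(8·39.0³·23) = 5.2899 N/mm
W = mg = 0.68 × 9.81 = 6.6708 N
½kδ² − Wδ − Wh = 0 → δ = (W + √(W² + 2kWh))/k
δ = (6.6708 + √(44.5 + 15808.8))/5.2899 = (6.6708 + 125.91)/5.2899 = 25.063 mm

25.1 mm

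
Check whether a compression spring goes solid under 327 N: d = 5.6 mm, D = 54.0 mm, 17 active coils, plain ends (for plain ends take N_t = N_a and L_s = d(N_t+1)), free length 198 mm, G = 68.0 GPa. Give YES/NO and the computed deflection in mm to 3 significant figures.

k = Gd⁴/(8D³N_a) = (68.0×10³)(5.6⁴)/(8·54.0³·17) = 3.1228 N/mm
N_t = 17; L_s = 5.6·18 = 100.8 mm; δ_solid = L₀ − L_s = 198 − 100.8 = 97.2 mm
δ = F/k = 327/3.1228 = 104.71 mm
δ ≥ δ_solid → spring goes solid

YES, δ = 105 mm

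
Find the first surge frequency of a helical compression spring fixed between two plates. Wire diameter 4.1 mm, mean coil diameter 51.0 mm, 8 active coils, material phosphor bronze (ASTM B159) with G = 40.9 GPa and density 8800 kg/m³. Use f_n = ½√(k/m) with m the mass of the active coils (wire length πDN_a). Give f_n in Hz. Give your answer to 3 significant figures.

47.8 Hz

k = Gd⁴/(8D³N_a) = (40.9×10³)(4.1⁴)/(8·51.0³·8) = 1.3613 N/mm = 1361.3 N/m
Wire length L = πDN_a = π·51.0·8 = 1281.8 mm
m = ρ·(πd²/4)·L = 8800 × 13.203×10⁻⁶ m² × 1.2818 m = 0.14892 kg
f_n = ½√(k/m) = 0.5·√(1361.3/0.14892) = 0.5·√(9141.5) = 47.806 Hz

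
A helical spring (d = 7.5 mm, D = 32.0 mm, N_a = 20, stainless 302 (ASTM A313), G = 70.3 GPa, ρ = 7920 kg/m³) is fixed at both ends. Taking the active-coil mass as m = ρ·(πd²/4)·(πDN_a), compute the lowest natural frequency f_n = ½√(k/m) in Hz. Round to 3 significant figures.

123 Hz

k = Gd⁴/(8D³N_a) = (70.3×10³)(7.5⁴)/(8·32.0³·20) = 42.426 N/mm = 42426 N/m
Wire length L = πDN_a = π·32.0·20 = 2010.6 mm
m = ρ·(πd²/4)·L = 7920 × 44.179×10⁻⁶ m² × 2.0106 m = 0.70351 kg
f_n = ½√(k/m) = 0.5·√(42426/0.70351) = 0.5·√(60306) = 122.79 Hz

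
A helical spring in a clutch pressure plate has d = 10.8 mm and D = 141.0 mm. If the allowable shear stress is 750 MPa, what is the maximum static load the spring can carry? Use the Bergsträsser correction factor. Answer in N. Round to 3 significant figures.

C = D/d = 141.0/10.8 = 13.0556
K_B = (4C+2)/(4C−3) = 54.222/49.222 = 1.1016
τ_max = K·8FD/(πd³) → F_max = τ_allow·πd³/(8DK)
F_max = 750·π·10.8³/(8·141.0·1.1016) = 2.9681e+06/1242.6 = 2388.7 N

2390 N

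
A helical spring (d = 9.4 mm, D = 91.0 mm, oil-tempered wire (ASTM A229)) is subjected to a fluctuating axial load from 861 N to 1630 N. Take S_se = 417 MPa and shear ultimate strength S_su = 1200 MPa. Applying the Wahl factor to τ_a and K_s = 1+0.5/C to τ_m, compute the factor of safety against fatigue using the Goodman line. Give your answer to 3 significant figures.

1.67

C = D/d = 91.0/9.4 = 9.6809; K_W = (4C−1)/(4C−4)+0.615/C = 1.1499; K_s = 1+0.5/C = 1.0516
F_a = (F_max−F_min)/2 = 384.5 N; F_m = (F_max+F_min)/2 = 1245.5 N
τ_a = K_W·8F_aD/(πd³) = 1.1499 × 107.27 = 123.36 MPa
τ_m = K_s·8F_mD/(πd³) = 1.0516 × 347.49 = 365.44 MPa
Goodman: 1/n_f = τ_a/S_se + τ_m/S_su = 123.36/417 + 365.44/1200 = 0.29582 + 0.30453 = 0.60035
n_f = 1/0.60035 = 1.666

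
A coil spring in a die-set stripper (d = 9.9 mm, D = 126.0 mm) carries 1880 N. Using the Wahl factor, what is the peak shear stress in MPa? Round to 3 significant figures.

691 MPa

Spring index C = D/d = 126.0/9.9 = 12.7273
K_W = (4C−1)/(4C−4) + 0.615/C = 49.909/46.909 + 0.0483 = 1.1123
τ₀ = 8FD/(πd³) = 8·1880·126.0/(π·9.9³) = 1.89504e+06/3048.3 = 621.67 MPa
τ_max = K·τ₀ = 1.1123 × 621.67 = 691.47 MPa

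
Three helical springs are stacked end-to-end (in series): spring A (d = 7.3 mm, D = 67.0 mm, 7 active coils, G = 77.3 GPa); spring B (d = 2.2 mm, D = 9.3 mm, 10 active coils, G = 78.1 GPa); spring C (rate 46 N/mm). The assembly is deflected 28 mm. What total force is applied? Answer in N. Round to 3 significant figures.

k_A = Gd⁴/(8D³N_a) = (77.3×10³)(7.3⁴)/(8·67.0³·7) = 13.033 N/mm
k_B = Gd⁴/(8D³N_a) = (78.1×10³)(2.2⁴)/(8·9.3³·10) = 28.432 N/mm
Series: 1/k_eq = 1/13.033 + 1/28.432 + 1/46 = 0.13364; k_eq = 7.483 N/mm
F = k_eq·δ = 7.483·28 = 209.52 N

210 N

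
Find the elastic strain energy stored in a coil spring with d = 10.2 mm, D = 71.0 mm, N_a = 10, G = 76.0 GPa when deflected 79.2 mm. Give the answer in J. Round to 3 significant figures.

90.1 J

k = Gd⁴/(8D³N_a) = (76.0×10³)(10.2⁴)/(8·71.0³·10) = 28.731 N/mm
U = ½kδ² = 0.5 × 28.731 × 79.2² = 90109 N·mm = 90.109 J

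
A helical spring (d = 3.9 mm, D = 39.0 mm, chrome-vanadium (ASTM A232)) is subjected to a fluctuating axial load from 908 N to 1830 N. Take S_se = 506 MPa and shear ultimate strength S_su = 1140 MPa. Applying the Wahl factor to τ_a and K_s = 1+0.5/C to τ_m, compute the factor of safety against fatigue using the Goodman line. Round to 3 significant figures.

C = D/d = 39.0/3.9 = 10.0000; K_W = (4C−1)/(4C−4)+0.615/C = 1.1448; K_s = 1+0.5/C = 1.0500
F_a = (F_max−F_min)/2 = 461 N; F_m = (F_max+F_min)/2 = 1369 N
τ_a = K_W·8F_aD/(πd³) = 1.1448 × 771.81 = 883.6 MPa
τ_m = K_s·8F_mD/(πd³) = 1.0500 × 2292 = 2406.6 MPa
Goodman: 1/n_f = τ_a/S_se + τ_m/S_su = 883.6/506 + 2406.6/1140 = 1.74624 + 2.11105 = 3.8573
n_f = 1/3.8573 = 0.2592

0.259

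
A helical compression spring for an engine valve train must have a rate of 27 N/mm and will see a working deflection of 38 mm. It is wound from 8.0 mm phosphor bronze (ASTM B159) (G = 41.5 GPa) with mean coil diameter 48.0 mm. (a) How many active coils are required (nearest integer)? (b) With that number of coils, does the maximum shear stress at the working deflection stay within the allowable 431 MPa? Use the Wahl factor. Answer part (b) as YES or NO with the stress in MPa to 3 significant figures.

N_a = Gd⁴/(8D³k) = (41.5×10³)(8.0⁴)/(8·48.0³·27) = 7.116 → N_a = 7
Actual rate k = Gd⁴/(8D³·7) = 27.447 N/mm
Working load F = kδ = 27.447·38 = 1043 N
C = 48.0/8.0 = 6.0000; K_W = (4C−1)/(4C−4)+0.615/C = 1.2525
τ_max = K_W·8FD/(πd³) = 1.2525·249 = 311.87 MPa
τ_max ≤ 431 MPa → acceptable

(a) 7 coils; (b) YES, τ_max = 312 MPa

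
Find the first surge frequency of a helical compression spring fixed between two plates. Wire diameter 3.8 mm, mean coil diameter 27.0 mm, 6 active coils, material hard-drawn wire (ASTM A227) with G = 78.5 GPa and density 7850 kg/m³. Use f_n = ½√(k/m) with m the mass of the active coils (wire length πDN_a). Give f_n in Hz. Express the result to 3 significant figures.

k = Gd⁴/(8D³N_a) = (78.5×10³)(3.8⁴)/(8·27.0³·6) = 17.325 N/mm = 17325 N/m
Wire length L = πDN_a = π·27.0·6 = 508.94 mm
m = ρ·(πd²/4)·L = 7850 × 11.341×10⁻⁶ m² × 0.50894 m = 0.04531 kg
f_n = ½√(k/m) = 0.5·√(17325/0.04531) = 0.5·√(3.8237e+05) = 309.18 Hz

309 Hz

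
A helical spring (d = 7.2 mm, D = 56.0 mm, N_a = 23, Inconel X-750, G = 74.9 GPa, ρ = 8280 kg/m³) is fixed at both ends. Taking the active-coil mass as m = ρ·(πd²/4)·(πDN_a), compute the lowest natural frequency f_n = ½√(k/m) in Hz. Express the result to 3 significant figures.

k = Gd⁴/(8D³N_a) = (74.9×10³)(7.2⁴)/(8·56.0³·23) = 6.2292 N/mm = 6229.2 N/m
Wire length L = πDN_a = π·56.0·23 = 4046.4 mm
m = ρ·(πd²/4)·L = 8280 × 40.715×10⁻⁶ m² × 4.0464 m = 1.3641 kg
f_n = ½√(k/m) = 0.5·√(6229.2/1.3641) = 0.5·√(4566.5) = 33.788 Hz

33.8 Hz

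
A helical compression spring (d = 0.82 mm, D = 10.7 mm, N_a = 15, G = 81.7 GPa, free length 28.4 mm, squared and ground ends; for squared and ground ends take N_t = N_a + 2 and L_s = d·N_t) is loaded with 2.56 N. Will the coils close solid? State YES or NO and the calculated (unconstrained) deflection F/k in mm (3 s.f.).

k = Gd⁴/(8D³N_a) = (81.7×10³)(0.82⁴)/(8·10.7³·15) = 0.25127 N/mm
N_t = 17; L_s = 0.82·17 = 13.94 mm; δ_solid = L₀ − L_s = 28.4 − 13.94 = 14.46 mm
δ = F/k = 2.56/0.25127 = 10.188 mm
δ < δ_solid → spring does not go solid

NO, δ = 10.2 mm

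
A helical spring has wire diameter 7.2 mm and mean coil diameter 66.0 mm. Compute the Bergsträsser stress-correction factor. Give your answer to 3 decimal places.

C = D/d = 66.0/7.2 = 9.1667
K_B = (4C+2)/(4C−3) = 38.667/33.667 = 1.1485

1.149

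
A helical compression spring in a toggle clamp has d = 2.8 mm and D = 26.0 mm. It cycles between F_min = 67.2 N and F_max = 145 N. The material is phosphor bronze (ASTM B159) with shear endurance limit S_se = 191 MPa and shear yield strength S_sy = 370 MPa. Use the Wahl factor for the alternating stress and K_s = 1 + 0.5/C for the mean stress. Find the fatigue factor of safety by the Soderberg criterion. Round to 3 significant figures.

C = D/d = 26.0/2.8 = 9.2857; K_W = (4C−1)/(4C−4)+0.615/C = 1.1567; K_s = 1+0.5/C = 1.0538
F_a = (F_max−F_min)/2 = 38.9 N; F_m = (F_max+F_min)/2 = 106.1 N
τ_a = K_W·8F_aD/(πd³) = 1.1567 × 117.32 = 135.71 MPa
τ_m = K_s·8F_mD/(πd³) = 1.0538 × 320 = 337.23 MPa
Soderberg: 1/n_f = τ_a/S_se + τ_m/S_sy = 135.71/191 + 337.23/370 = 0.71055 + 0.91144 = 1.622
n_f = 1/1.622 = 0.6165

0.617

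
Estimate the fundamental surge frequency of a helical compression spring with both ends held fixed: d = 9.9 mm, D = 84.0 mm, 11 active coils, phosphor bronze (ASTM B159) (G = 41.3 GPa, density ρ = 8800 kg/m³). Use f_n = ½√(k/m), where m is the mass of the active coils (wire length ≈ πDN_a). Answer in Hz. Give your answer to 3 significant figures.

31.1 Hz

k = Gd⁴/(8D³N_a) = (41.3×10³)(9.9⁴)/(8·84.0³·11) = 7.6062 N/mm = 7606.2 N/m
Wire length L = πDN_a = π·84.0·11 = 2902.8 mm
m = ρ·(πd²/4)·L = 8800 × 76.977×10⁻⁶ m² × 2.9028 m = 1.9664 kg
f_n = ½√(k/m) = 0.5·√(7606.2/1.9664) = 0.5·√(3868.2) = 31.097 Hz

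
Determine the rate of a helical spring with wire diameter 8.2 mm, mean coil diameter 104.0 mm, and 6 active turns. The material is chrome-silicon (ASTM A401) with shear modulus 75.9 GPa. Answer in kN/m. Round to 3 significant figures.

k = Gd⁴/(8D³N_a) = (75.9×10³ × 8.2⁴) / (8 × 104.0³ × 6)
  = 3.4316e+08 / 5.39935e+07 = 6.3556 N/mm

6.36 kN/m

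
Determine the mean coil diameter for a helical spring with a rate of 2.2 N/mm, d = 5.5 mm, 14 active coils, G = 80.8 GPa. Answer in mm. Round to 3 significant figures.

D = (Gd⁴/(8N_a·k))^(1/3) = (80.8×10³·5.5⁴/(8·14·2.2))^(1/3)
  = (300069)^(1/3) = 66.9484 mm

66.9 mm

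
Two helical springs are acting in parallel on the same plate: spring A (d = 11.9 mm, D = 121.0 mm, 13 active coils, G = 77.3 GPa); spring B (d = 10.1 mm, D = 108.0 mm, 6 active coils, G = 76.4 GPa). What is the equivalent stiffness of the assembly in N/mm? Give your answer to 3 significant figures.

21.6 N/mm

k_A = Gd⁴/(8D³N_a) = (77.3×10³)(11.9⁴)/(8·121.0³·13) = 8.4135 N/mm
k_B = Gd⁴/(8D³N_a) = (76.4×10³)(10.1⁴)/(8·108.0³·6) = 13.148 N/mm
Parallel: k_eq = 8.4135 + 13.148 = 21.562 N/mm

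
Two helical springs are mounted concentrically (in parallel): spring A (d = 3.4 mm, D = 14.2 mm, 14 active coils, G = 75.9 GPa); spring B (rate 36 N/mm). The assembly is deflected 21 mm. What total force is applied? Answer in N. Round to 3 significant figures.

1420 N

k_A = Gd⁴/(8D³N_a) = (75.9×10³)(3.4⁴)/(8·14.2³·14) = 31.628 N/mm
Parallel: k_eq = 31.628 + 36 = 67.628 N/mm
F = k_eq·δ = 67.628·21 = 1420.2 N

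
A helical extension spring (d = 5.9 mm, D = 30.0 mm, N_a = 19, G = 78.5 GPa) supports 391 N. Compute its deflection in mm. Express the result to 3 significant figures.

16.9 mm

k = Gd⁴/(8D³N_a) = (78.5×10³)(5.9⁴)/(8·30.0³·19) = 23.178 N/mm
δ = F/k = 391 / 23.178 = 16.87 mm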